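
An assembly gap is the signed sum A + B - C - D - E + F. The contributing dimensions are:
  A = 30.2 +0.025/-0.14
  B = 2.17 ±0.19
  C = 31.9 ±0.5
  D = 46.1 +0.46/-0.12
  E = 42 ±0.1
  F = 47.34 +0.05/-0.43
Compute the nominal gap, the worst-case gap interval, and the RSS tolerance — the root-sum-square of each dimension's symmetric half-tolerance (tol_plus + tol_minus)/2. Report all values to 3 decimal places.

Stack each dimension's contribution:
  +A: nom +30.200 → Σnom=30.200; wc +0.025/-0.140 → slack +0.025/-0.140; half-tol=0.083, Σhalf²=0.006806
  +B: nom +2.170 → Σnom=32.370; wc +0.190/-0.190 → slack +0.215/-0.330; half-tol=0.190, Σhalf²=0.042906
  -C: nom -31.900 → Σnom=0.470; wc +0.500/-0.500 → slack +0.715/-0.830; half-tol=0.500, Σhalf²=0.292906
  -D: nom -46.100 → Σnom=-45.630; wc +0.120/-0.460 → slack +0.835/-1.290; half-tol=0.290, Σhalf²=0.377006
  -E: nom -42.000 → Σnom=-87.630; wc +0.100/-0.100 → slack +0.935/-1.390; half-tol=0.100, Σhalf²=0.387006
  +F: nom +47.340 → Σnom=-40.290; wc +0.050/-0.430 → slack +0.985/-1.820; half-tol=0.240, Σhalf²=0.444606
Nominal = -40.290. Worst-case = [-40.290 - 1.820, -40.290 + 0.985] = [-42.110, -39.305]. RSS = √0.444606 = 0.667.

nominal=-40.290 wc=[-42.110,-39.305] rss=0.667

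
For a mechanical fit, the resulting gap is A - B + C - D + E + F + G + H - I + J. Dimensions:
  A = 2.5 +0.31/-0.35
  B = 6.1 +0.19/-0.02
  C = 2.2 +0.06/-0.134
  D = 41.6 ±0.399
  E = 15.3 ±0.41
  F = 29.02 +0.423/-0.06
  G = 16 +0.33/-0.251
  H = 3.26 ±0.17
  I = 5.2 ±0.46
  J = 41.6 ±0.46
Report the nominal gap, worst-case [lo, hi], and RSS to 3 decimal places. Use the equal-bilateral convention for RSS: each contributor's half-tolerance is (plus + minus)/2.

nominal=56.980 wc=[54.096,60.022] rss=1.025

Stack each dimension's contribution:
  +A: nom +2.500 → Σnom=2.500; wc +0.310/-0.350 → slack +0.310/-0.350; half-tol=0.330, Σhalf²=0.108900
  -B: nom -6.100 → Σnom=-3.600; wc +0.020/-0.190 → slack +0.330/-0.540; half-tol=0.105, Σhalf²=0.119925
  +C: nom +2.200 → Σnom=-1.400; wc +0.060/-0.134 → slack +0.390/-0.674; half-tol=0.097, Σhalf²=0.129334
  -D: nom -41.600 → Σnom=-43.000; wc +0.399/-0.399 → slack +0.789/-1.073; half-tol=0.399, Σhalf²=0.288535
  +E: nom +15.300 → Σnom=-27.700; wc +0.410/-0.410 → slack +1.199/-1.483; half-tol=0.410, Σhalf²=0.456635
  +F: nom +29.020 → Σnom=1.320; wc +0.423/-0.060 → slack +1.622/-1.543; half-tol=0.241, Σhalf²=0.514957
  +G: nom +16.000 → Σnom=17.320; wc +0.330/-0.251 → slack +1.952/-1.794; half-tol=0.290, Σhalf²=0.599347
  +H: nom +3.260 → Σnom=20.580; wc +0.170/-0.170 → slack +2.122/-1.964; half-tol=0.170, Σhalf²=0.628247
  -I: nom -5.200 → Σnom=15.380; wc +0.460/-0.460 → slack +2.582/-2.424; half-tol=0.460, Σhalf²=0.839847
  +J: nom +41.600 → Σnom=56.980; wc +0.460/-0.460 → slack +3.042/-2.884; half-tol=0.460, Σhalf²=1.051448
Nominal = 56.980. Worst-case = [56.980 - 2.884, 56.980 + 3.042] = [54.096, 60.022]. RSS = √1.051448 = 1.025.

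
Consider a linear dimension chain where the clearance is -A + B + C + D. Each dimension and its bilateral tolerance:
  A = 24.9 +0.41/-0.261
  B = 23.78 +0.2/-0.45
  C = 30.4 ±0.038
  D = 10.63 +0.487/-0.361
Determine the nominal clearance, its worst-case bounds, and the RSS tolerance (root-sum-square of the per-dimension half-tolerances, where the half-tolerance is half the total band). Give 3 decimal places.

Stack each dimension's contribution:
  -A: nom -24.900 → Σnom=-24.900; wc +0.261/-0.410 → slack +0.261/-0.410; half-tol=0.336, Σhalf²=0.112560
  +B: nom +23.780 → Σnom=-1.120; wc +0.200/-0.450 → slack +0.461/-0.860; half-tol=0.325, Σhalf²=0.218185
  +C: nom +30.400 → Σnom=29.280; wc +0.038/-0.038 → slack +0.499/-0.898; half-tol=0.038, Σhalf²=0.219629
  +D: nom +10.630 → Σnom=39.910; wc +0.487/-0.361 → slack +0.986/-1.259; half-tol=0.424, Σhalf²=0.399405
Nominal = 39.910. Worst-case = [39.910 - 1.259, 39.910 + 0.986] = [38.651, 40.896]. RSS = √0.399405 = 0.632.

nominal=39.910 wc=[38.651,40.896] rss=0.632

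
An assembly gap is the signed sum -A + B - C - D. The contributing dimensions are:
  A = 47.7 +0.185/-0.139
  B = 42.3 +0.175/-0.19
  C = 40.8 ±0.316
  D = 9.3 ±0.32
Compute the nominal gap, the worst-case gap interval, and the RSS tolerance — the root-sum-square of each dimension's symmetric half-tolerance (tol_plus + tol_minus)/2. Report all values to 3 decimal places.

Stack each dimension's contribution:
  -A: nom -47.700 → Σnom=-47.700; wc +0.139/-0.185 → slack +0.139/-0.185; half-tol=0.162, Σhalf²=0.026244
  +B: nom +42.300 → Σnom=-5.400; wc +0.175/-0.190 → slack +0.314/-0.375; half-tol=0.182, Σhalf²=0.059550
  -C: nom -40.800 → Σnom=-46.200; wc +0.316/-0.316 → slack +0.630/-0.691; half-tol=0.316, Σhalf²=0.159406
  -D: nom -9.300 → Σnom=-55.500; wc +0.320/-0.320 → slack +0.950/-1.011; half-tol=0.320, Σhalf²=0.261806
Nominal = -55.500. Worst-case = [-55.500 - 1.011, -55.500 + 0.950] = [-56.511, -54.550]. RSS = √0.261806 = 0.512.

nominal=-55.500 wc=[-56.511,-54.550] rss=0.512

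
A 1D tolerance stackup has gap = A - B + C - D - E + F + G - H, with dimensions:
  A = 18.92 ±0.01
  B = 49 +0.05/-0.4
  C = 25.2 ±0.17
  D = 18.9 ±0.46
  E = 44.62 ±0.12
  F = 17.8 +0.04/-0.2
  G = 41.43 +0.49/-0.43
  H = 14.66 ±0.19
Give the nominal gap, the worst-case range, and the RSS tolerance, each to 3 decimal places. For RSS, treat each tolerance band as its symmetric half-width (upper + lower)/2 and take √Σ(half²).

nominal=-23.830 wc=[-25.460,-21.950] rss=0.753

Stack each dimension's contribution:
  +A: nom +18.920 → Σnom=18.920; wc +0.010/-0.010 → slack +0.010/-0.010; half-tol=0.010, Σhalf²=0.000100
  -B: nom -49.000 → Σnom=-30.080; wc +0.400/-0.050 → slack +0.410/-0.060; half-tol=0.225, Σhalf²=0.050725
  +C: nom +25.200 → Σnom=-4.880; wc +0.170/-0.170 → slack +0.580/-0.230; half-tol=0.170, Σhalf²=0.079625
  -D: nom -18.900 → Σnom=-23.780; wc +0.460/-0.460 → slack +1.040/-0.690; half-tol=0.460, Σhalf²=0.291225
  -E: nom -44.620 → Σnom=-68.400; wc +0.120/-0.120 → slack +1.160/-0.810; half-tol=0.120, Σhalf²=0.305625
  +F: nom +17.800 → Σnom=-50.600; wc +0.040/-0.200 → slack +1.200/-1.010; half-tol=0.120, Σhalf²=0.320025
  +G: nom +41.430 → Σnom=-9.170; wc +0.490/-0.430 → slack +1.690/-1.440; half-tol=0.460, Σhalf²=0.531625
  -H: nom -14.660 → Σnom=-23.830; wc +0.190/-0.190 → slack +1.880/-1.630; half-tol=0.190, Σhalf²=0.567725
Nominal = -23.830. Worst-case = [-23.830 - 1.630, -23.830 + 1.880] = [-25.460, -21.950]. RSS = √0.567725 = 0.753.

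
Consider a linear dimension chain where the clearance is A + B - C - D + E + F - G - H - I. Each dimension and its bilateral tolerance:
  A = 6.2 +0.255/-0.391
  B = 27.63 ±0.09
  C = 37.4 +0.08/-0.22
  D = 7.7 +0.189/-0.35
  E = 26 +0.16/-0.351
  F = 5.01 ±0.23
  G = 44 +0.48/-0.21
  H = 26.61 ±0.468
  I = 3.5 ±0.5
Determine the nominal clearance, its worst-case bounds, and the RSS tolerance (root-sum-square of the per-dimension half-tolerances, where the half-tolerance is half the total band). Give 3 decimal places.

Stack each dimension's contribution:
  +A: nom +6.200 → Σnom=6.200; wc +0.255/-0.391 → slack +0.255/-0.391; half-tol=0.323, Σhalf²=0.104329
  +B: nom +27.630 → Σnom=33.830; wc +0.090/-0.090 → slack +0.345/-0.481; half-tol=0.090, Σhalf²=0.112429
  -C: nom -37.400 → Σnom=-3.570; wc +0.220/-0.080 → slack +0.565/-0.561; half-tol=0.150, Σhalf²=0.134929
  -D: nom -7.700 → Σnom=-11.270; wc +0.350/-0.189 → slack +0.915/-0.750; half-tol=0.269, Σhalf²=0.207559
  +E: nom +26.000 → Σnom=14.730; wc +0.160/-0.351 → slack +1.075/-1.101; half-tol=0.256, Σhalf²=0.272839
  +F: nom +5.010 → Σnom=19.740; wc +0.230/-0.230 → slack +1.305/-1.331; half-tol=0.230, Σhalf²=0.325739
  -G: nom -44.000 → Σnom=-24.260; wc +0.210/-0.480 → slack +1.515/-1.811; half-tol=0.345, Σhalf²=0.444764
  -H: nom -26.610 → Σnom=-50.870; wc +0.468/-0.468 → slack +1.983/-2.279; half-tol=0.468, Σhalf²=0.663789
  -I: nom -3.500 → Σnom=-54.370; wc +0.500/-0.500 → slack +2.483/-2.779; half-tol=0.500, Σhalf²=0.913789
Nominal = -54.370. Worst-case = [-54.370 - 2.779, -54.370 + 2.483] = [-57.149, -51.887]. RSS = √0.913789 = 0.956.

nominal=-54.370 wc=[-57.149,-51.887] rss=0.956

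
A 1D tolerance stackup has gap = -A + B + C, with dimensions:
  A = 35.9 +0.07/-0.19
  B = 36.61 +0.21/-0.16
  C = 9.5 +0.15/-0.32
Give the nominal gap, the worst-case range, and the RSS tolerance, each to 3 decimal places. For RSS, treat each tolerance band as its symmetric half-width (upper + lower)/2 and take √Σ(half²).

nominal=10.210 wc=[9.660,10.760] rss=0.326

Stack each dimension's contribution:
  -A: nom -35.900 → Σnom=-35.900; wc +0.190/-0.070 → slack +0.190/-0.070; half-tol=0.130, Σhalf²=0.016900
  +B: nom +36.610 → Σnom=0.710; wc +0.210/-0.160 → slack +0.400/-0.230; half-tol=0.185, Σhalf²=0.051125
  +C: nom +9.500 → Σnom=10.210; wc +0.150/-0.320 → slack +0.550/-0.550; half-tol=0.235, Σhalf²=0.106350
Nominal = 10.210. Worst-case = [10.210 - 0.550, 10.210 + 0.550] = [9.660, 10.760]. RSS = √0.106350 = 0.326.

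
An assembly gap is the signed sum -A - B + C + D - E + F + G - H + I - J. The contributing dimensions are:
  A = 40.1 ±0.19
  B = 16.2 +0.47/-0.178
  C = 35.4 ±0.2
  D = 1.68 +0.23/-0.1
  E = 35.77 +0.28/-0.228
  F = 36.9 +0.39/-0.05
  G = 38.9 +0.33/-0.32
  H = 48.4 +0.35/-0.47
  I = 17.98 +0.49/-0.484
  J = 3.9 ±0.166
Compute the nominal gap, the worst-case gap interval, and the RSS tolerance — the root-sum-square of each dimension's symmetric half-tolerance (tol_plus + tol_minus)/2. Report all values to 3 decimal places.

Stack each dimension's contribution:
  -A: nom -40.100 → Σnom=-40.100; wc +0.190/-0.190 → slack +0.190/-0.190; half-tol=0.190, Σhalf²=0.036100
  -B: nom -16.200 → Σnom=-56.300; wc +0.178/-0.470 → slack +0.368/-0.660; half-tol=0.324, Σhalf²=0.141076
  +C: nom +35.400 → Σnom=-20.900; wc +0.200/-0.200 → slack +0.568/-0.860; half-tol=0.200, Σhalf²=0.181076
  +D: nom +1.680 → Σnom=-19.220; wc +0.230/-0.100 → slack +0.798/-0.960; half-tol=0.165, Σhalf²=0.208301
  -E: nom -35.770 → Σnom=-54.990; wc +0.228/-0.280 → slack +1.026/-1.240; half-tol=0.254, Σhalf²=0.272817
  +F: nom +36.900 → Σnom=-18.090; wc +0.390/-0.050 → slack +1.416/-1.290; half-tol=0.220, Σhalf²=0.321217
  +G: nom +38.900 → Σnom=20.810; wc +0.330/-0.320 → slack +1.746/-1.610; half-tol=0.325, Σhalf²=0.426842
  -H: nom -48.400 → Σnom=-27.590; wc +0.470/-0.350 → slack +2.216/-1.960; half-tol=0.410, Σhalf²=0.594942
  +I: nom +17.980 → Σnom=-9.610; wc +0.490/-0.484 → slack +2.706/-2.444; half-tol=0.487, Σhalf²=0.832111
  -J: nom -3.900 → Σnom=-13.510; wc +0.166/-0.166 → slack +2.872/-2.610; half-tol=0.166, Σhalf²=0.859667
Nominal = -13.510. Worst-case = [-13.510 - 2.610, -13.510 + 2.872] = [-16.120, -10.638]. RSS = √0.859667 = 0.927.

nominal=-13.510 wc=[-16.120,-10.638] rss=0.927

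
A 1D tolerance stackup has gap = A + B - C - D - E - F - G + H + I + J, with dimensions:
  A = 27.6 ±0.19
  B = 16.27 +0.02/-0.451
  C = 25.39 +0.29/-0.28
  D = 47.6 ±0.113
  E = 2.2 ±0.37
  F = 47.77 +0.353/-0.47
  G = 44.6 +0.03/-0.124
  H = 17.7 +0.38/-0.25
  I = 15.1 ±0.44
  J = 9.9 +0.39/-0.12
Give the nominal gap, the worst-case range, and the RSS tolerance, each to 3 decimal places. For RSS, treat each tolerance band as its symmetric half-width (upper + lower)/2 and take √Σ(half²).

Stack each dimension's contribution:
  +A: nom +27.600 → Σnom=27.600; wc +0.190/-0.190 → slack +0.190/-0.190; half-tol=0.190, Σhalf²=0.036100
  +B: nom +16.270 → Σnom=43.870; wc +0.020/-0.451 → slack +0.210/-0.641; half-tol=0.236, Σhalf²=0.091560
  -C: nom -25.390 → Σnom=18.480; wc +0.280/-0.290 → slack +0.490/-0.931; half-tol=0.285, Σhalf²=0.172785
  -D: nom -47.600 → Σnom=-29.120; wc +0.113/-0.113 → slack +0.603/-1.044; half-tol=0.113, Σhalf²=0.185554
  -E: nom -2.200 → Σnom=-31.320; wc +0.370/-0.370 → slack +0.973/-1.414; half-tol=0.370, Σhalf²=0.322454
  -F: nom -47.770 → Σnom=-79.090; wc +0.470/-0.353 → slack +1.443/-1.767; half-tol=0.411, Σhalf²=0.491787
  -G: nom -44.600 → Σnom=-123.690; wc +0.124/-0.030 → slack +1.567/-1.797; half-tol=0.077, Σhalf²=0.497716
  +H: nom +17.700 → Σnom=-105.990; wc +0.380/-0.250 → slack +1.947/-2.047; half-tol=0.315, Σhalf²=0.596941
  +I: nom +15.100 → Σnom=-90.890; wc +0.440/-0.440 → slack +2.387/-2.487; half-tol=0.440, Σhalf²=0.790541
  +J: nom +9.900 → Σnom=-80.990; wc +0.390/-0.120 → slack +2.777/-2.607; half-tol=0.255, Σhalf²=0.855566
Nominal = -80.990. Worst-case = [-80.990 - 2.607, -80.990 + 2.777] = [-83.597, -78.213]. RSS = √0.855566 = 0.925.

nominal=-80.990 wc=[-83.597,-78.213] rss=0.925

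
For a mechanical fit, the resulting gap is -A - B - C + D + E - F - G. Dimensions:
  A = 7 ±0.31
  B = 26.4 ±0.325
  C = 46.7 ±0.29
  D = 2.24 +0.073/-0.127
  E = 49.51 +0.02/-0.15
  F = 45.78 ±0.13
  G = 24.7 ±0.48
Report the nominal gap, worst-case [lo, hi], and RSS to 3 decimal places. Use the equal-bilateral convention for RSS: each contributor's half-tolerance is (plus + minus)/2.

Stack each dimension's contribution:
  -A: nom -7.000 → Σnom=-7.000; wc +0.310/-0.310 → slack +0.310/-0.310; half-tol=0.310, Σhalf²=0.096100
  -B: nom -26.400 → Σnom=-33.400; wc +0.325/-0.325 → slack +0.635/-0.635; half-tol=0.325, Σhalf²=0.201725
  -C: nom -46.700 → Σnom=-80.100; wc +0.290/-0.290 → slack +0.925/-0.925; half-tol=0.290, Σhalf²=0.285825
  +D: nom +2.240 → Σnom=-77.860; wc +0.073/-0.127 → slack +0.998/-1.052; half-tol=0.100, Σhalf²=0.295825
  +E: nom +49.510 → Σnom=-28.350; wc +0.020/-0.150 → slack +1.018/-1.202; half-tol=0.085, Σhalf²=0.303050
  -F: nom -45.780 → Σnom=-74.130; wc +0.130/-0.130 → slack +1.148/-1.332; half-tol=0.130, Σhalf²=0.319950
  -G: nom -24.700 → Σnom=-98.830; wc +0.480/-0.480 → slack +1.628/-1.812; half-tol=0.480, Σhalf²=0.550350
Nominal = -98.830. Worst-case = [-98.830 - 1.812, -98.830 + 1.628] = [-100.642, -97.202]. RSS = √0.550350 = 0.742.

nominal=-98.830 wc=[-100.642,-97.202] rss=0.742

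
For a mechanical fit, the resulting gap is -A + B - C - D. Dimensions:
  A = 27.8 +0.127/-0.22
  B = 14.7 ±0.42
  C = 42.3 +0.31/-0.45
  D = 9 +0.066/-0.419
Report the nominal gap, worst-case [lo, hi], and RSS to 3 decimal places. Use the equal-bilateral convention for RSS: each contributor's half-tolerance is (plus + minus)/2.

nominal=-64.400 wc=[-65.323,-62.891] rss=0.640

Stack each dimension's contribution:
  -A: nom -27.800 → Σnom=-27.800; wc +0.220/-0.127 → slack +0.220/-0.127; half-tol=0.173, Σhalf²=0.030102
  +B: nom +14.700 → Σnom=-13.100; wc +0.420/-0.420 → slack +0.640/-0.547; half-tol=0.420, Σhalf²=0.206502
  -C: nom -42.300 → Σnom=-55.400; wc +0.450/-0.310 → slack +1.090/-0.857; half-tol=0.380, Σhalf²=0.350902
  -D: nom -9.000 → Σnom=-64.400; wc +0.419/-0.066 → slack +1.509/-0.923; half-tol=0.242, Σhalf²=0.409708
Nominal = -64.400. Worst-case = [-64.400 - 0.923, -64.400 + 1.509] = [-65.323, -62.891]. RSS = √0.409708 = 0.640.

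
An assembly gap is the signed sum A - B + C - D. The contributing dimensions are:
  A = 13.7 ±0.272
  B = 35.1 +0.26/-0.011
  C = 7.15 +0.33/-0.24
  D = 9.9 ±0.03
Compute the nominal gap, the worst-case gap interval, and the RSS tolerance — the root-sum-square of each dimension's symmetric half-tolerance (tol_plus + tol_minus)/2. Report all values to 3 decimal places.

Stack each dimension's contribution:
  +A: nom +13.700 → Σnom=13.700; wc +0.272/-0.272 → slack +0.272/-0.272; half-tol=0.272, Σhalf²=0.073984
  -B: nom -35.100 → Σnom=-21.400; wc +0.011/-0.260 → slack +0.283/-0.532; half-tol=0.136, Σhalf²=0.092344
  +C: nom +7.150 → Σnom=-14.250; wc +0.330/-0.240 → slack +0.613/-0.772; half-tol=0.285, Σhalf²=0.173569
  -D: nom -9.900 → Σnom=-24.150; wc +0.030/-0.030 → slack +0.643/-0.802; half-tol=0.030, Σhalf²=0.174469
Nominal = -24.150. Worst-case = [-24.150 - 0.802, -24.150 + 0.643] = [-24.952, -23.507]. RSS = √0.174469 = 0.418.

nominal=-24.150 wc=[-24.952,-23.507] rss=0.418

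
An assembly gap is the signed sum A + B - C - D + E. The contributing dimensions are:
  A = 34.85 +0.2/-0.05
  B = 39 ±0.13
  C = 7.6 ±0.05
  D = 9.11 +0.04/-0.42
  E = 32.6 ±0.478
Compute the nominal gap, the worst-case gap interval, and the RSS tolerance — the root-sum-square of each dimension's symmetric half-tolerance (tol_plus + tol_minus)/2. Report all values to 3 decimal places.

Stack each dimension's contribution:
  +A: nom +34.850 → Σnom=34.850; wc +0.200/-0.050 → slack +0.200/-0.050; half-tol=0.125, Σhalf²=0.015625
  +B: nom +39.000 → Σnom=73.850; wc +0.130/-0.130 → slack +0.330/-0.180; half-tol=0.130, Σhalf²=0.032525
  -C: nom -7.600 → Σnom=66.250; wc +0.050/-0.050 → slack +0.380/-0.230; half-tol=0.050, Σhalf²=0.035025
  -D: nom -9.110 → Σnom=57.140; wc +0.420/-0.040 → slack +0.800/-0.270; half-tol=0.230, Σhalf²=0.087925
  +E: nom +32.600 → Σnom=89.740; wc +0.478/-0.478 → slack +1.278/-0.748; half-tol=0.478, Σhalf²=0.316409
Nominal = 89.740. Worst-case = [89.740 - 0.748, 89.740 + 1.278] = [88.992, 91.018]. RSS = √0.316409 = 0.563.

nominal=89.740 wc=[88.992,91.018] rss=0.563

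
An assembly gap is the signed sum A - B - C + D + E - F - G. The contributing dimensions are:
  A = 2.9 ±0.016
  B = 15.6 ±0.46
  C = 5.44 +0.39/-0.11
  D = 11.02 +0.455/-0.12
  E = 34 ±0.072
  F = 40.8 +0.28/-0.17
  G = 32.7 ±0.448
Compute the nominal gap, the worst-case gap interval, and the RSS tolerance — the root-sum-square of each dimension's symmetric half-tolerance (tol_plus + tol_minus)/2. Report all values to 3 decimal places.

nominal=-46.620 wc=[-48.406,-44.889] rss=0.783

Stack each dimension's contribution:
  +A: nom +2.900 → Σnom=2.900; wc +0.016/-0.016 → slack +0.016/-0.016; half-tol=0.016, Σhalf²=0.000256
  -B: nom -15.600 → Σnom=-12.700; wc +0.460/-0.460 → slack +0.476/-0.476; half-tol=0.460, Σhalf²=0.211856
  -C: nom -5.440 → Σnom=-18.140; wc +0.110/-0.390 → slack +0.586/-0.866; half-tol=0.250, Σhalf²=0.274356
  +D: nom +11.020 → Σnom=-7.120; wc +0.455/-0.120 → slack +1.041/-0.986; half-tol=0.287, Σhalf²=0.357012
  +E: nom +34.000 → Σnom=26.880; wc +0.072/-0.072 → slack +1.113/-1.058; half-tol=0.072, Σhalf²=0.362196
  -F: nom -40.800 → Σnom=-13.920; wc +0.170/-0.280 → slack +1.283/-1.338; half-tol=0.225, Σhalf²=0.412821
  -G: nom -32.700 → Σnom=-46.620; wc +0.448/-0.448 → slack +1.731/-1.786; half-tol=0.448, Σhalf²=0.613525
Nominal = -46.620. Worst-case = [-46.620 - 1.786, -46.620 + 1.731] = [-48.406, -44.889]. RSS = √0.613525 = 0.783.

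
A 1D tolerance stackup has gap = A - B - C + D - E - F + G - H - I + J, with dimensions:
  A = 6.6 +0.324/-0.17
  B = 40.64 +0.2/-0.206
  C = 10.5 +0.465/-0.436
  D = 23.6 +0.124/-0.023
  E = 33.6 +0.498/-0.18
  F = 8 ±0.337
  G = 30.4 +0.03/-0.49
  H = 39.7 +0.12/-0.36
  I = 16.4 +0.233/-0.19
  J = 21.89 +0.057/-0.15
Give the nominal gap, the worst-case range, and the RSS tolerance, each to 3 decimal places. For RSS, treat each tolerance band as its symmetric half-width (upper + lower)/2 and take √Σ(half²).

Stack each dimension's contribution:
  +A: nom +6.600 → Σnom=6.600; wc +0.324/-0.170 → slack +0.324/-0.170; half-tol=0.247, Σhalf²=0.061009
  -B: nom -40.640 → Σnom=-34.040; wc +0.206/-0.200 → slack +0.530/-0.370; half-tol=0.203, Σhalf²=0.102218
  -C: nom -10.500 → Σnom=-44.540; wc +0.436/-0.465 → slack +0.966/-0.835; half-tol=0.451, Σhalf²=0.305168
  +D: nom +23.600 → Σnom=-20.940; wc +0.124/-0.023 → slack +1.090/-0.858; half-tol=0.073, Σhalf²=0.310571
  -E: nom -33.600 → Σnom=-54.540; wc +0.180/-0.498 → slack +1.270/-1.356; half-tol=0.339, Σhalf²=0.425492
  -F: nom -8.000 → Σnom=-62.540; wc +0.337/-0.337 → slack +1.607/-1.693; half-tol=0.337, Σhalf²=0.539061
  +G: nom +30.400 → Σnom=-32.140; wc +0.030/-0.490 → slack +1.637/-2.183; half-tol=0.260, Σhalf²=0.606661
  -H: nom -39.700 → Σnom=-71.840; wc +0.360/-0.120 → slack +1.997/-2.303; half-tol=0.240, Σhalf²=0.664261
  -I: nom -16.400 → Σnom=-88.240; wc +0.190/-0.233 → slack +2.187/-2.536; half-tol=0.212, Σhalf²=0.708993
  +J: nom +21.890 → Σnom=-66.350; wc +0.057/-0.150 → slack +2.244/-2.686; half-tol=0.103, Σhalf²=0.719705
Nominal = -66.350. Worst-case = [-66.350 - 2.686, -66.350 + 2.244] = [-69.036, -64.106]. RSS = √0.719705 = 0.848.

nominal=-66.350 wc=[-69.036,-64.106] rss=0.848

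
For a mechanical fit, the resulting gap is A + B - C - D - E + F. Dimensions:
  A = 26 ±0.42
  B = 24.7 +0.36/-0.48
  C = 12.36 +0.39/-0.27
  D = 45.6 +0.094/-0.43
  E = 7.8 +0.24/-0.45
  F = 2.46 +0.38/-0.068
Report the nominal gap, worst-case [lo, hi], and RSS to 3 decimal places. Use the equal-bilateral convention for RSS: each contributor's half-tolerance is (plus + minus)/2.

Stack each dimension's contribution:
  +A: nom +26.000 → Σnom=26.000; wc +0.420/-0.420 → slack +0.420/-0.420; half-tol=0.420, Σhalf²=0.176400
  +B: nom +24.700 → Σnom=50.700; wc +0.360/-0.480 → slack +0.780/-0.900; half-tol=0.420, Σhalf²=0.352800
  -C: nom -12.360 → Σnom=38.340; wc +0.270/-0.390 → slack +1.050/-1.290; half-tol=0.330, Σhalf²=0.461700
  -D: nom -45.600 → Σnom=-7.260; wc +0.430/-0.094 → slack +1.480/-1.384; half-tol=0.262, Σhalf²=0.530344
  -E: nom -7.800 → Σnom=-15.060; wc +0.450/-0.240 → slack +1.930/-1.624; half-tol=0.345, Σhalf²=0.649369
  +F: nom +2.460 → Σnom=-12.600; wc +0.380/-0.068 → slack +2.310/-1.692; half-tol=0.224, Σhalf²=0.699545
Nominal = -12.600. Worst-case = [-12.600 - 1.692, -12.600 + 2.310] = [-14.292, -10.290]. RSS = √0.699545 = 0.836.

nominal=-12.600 wc=[-14.292,-10.290] rss=0.836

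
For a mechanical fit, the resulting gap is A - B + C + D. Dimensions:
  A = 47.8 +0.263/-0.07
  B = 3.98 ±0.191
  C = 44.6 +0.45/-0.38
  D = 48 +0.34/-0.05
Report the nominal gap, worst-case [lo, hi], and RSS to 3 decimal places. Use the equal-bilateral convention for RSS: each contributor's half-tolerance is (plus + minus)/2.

nominal=136.420 wc=[135.729,137.664] rss=0.524

Stack each dimension's contribution:
  +A: nom +47.800 → Σnom=47.800; wc +0.263/-0.070 → slack +0.263/-0.070; half-tol=0.167, Σhalf²=0.027722
  -B: nom -3.980 → Σnom=43.820; wc +0.191/-0.191 → slack +0.454/-0.261; half-tol=0.191, Σhalf²=0.064203
  +C: nom +44.600 → Σnom=88.420; wc +0.450/-0.380 → slack +0.904/-0.641; half-tol=0.415, Σhalf²=0.236428
  +D: nom +48.000 → Σnom=136.420; wc +0.340/-0.050 → slack +1.244/-0.691; half-tol=0.195, Σhalf²=0.274453
Nominal = 136.420. Worst-case = [136.420 - 0.691, 136.420 + 1.244] = [135.729, 137.664]. RSS = √0.274453 = 0.524.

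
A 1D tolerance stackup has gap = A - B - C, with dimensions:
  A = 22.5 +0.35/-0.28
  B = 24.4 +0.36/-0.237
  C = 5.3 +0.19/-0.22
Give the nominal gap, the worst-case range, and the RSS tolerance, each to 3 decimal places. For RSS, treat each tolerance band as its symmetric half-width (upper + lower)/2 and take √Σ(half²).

nominal=-7.200 wc=[-8.030,-6.393] rss=0.480

Stack each dimension's contribution:
  +A: nom +22.500 → Σnom=22.500; wc +0.350/-0.280 → slack +0.350/-0.280; half-tol=0.315, Σhalf²=0.099225
  -B: nom -24.400 → Σnom=-1.900; wc +0.237/-0.360 → slack +0.587/-0.640; half-tol=0.298, Σhalf²=0.188327
  -C: nom -5.300 → Σnom=-7.200; wc +0.220/-0.190 → slack +0.807/-0.830; half-tol=0.205, Σhalf²=0.230352
Nominal = -7.200. Worst-case = [-7.200 - 0.830, -7.200 + 0.807] = [-8.030, -6.393]. RSS = √0.230352 = 0.480.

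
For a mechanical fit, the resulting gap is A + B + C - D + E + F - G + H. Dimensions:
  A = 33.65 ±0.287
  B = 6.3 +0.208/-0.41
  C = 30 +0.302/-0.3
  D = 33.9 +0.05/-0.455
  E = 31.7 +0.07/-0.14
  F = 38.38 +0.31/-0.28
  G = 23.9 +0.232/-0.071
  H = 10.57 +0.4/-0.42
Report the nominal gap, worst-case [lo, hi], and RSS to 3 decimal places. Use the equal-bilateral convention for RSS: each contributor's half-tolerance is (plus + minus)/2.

Stack each dimension's contribution:
  +A: nom +33.650 → Σnom=33.650; wc +0.287/-0.287 → slack +0.287/-0.287; half-tol=0.287, Σhalf²=0.082369
  +B: nom +6.300 → Σnom=39.950; wc +0.208/-0.410 → slack +0.495/-0.697; half-tol=0.309, Σhalf²=0.177850
  +C: nom +30.000 → Σnom=69.950; wc +0.302/-0.300 → slack +0.797/-0.997; half-tol=0.301, Σhalf²=0.268451
  -D: nom -33.900 → Σnom=36.050; wc +0.455/-0.050 → slack +1.252/-1.047; half-tol=0.253, Σhalf²=0.332207
  +E: nom +31.700 → Σnom=67.750; wc +0.070/-0.140 → slack +1.322/-1.187; half-tol=0.105, Σhalf²=0.343232
  +F: nom +38.380 → Σnom=106.130; wc +0.310/-0.280 → slack +1.632/-1.467; half-tol=0.295, Σhalf²=0.430257
  -G: nom -23.900 → Σnom=82.230; wc +0.071/-0.232 → slack +1.703/-1.699; half-tol=0.151, Σhalf²=0.453210
  +H: nom +10.570 → Σnom=92.800; wc +0.400/-0.420 → slack +2.103/-2.119; half-tol=0.410, Σhalf²=0.621310
Nominal = 92.800. Worst-case = [92.800 - 2.119, 92.800 + 2.103] = [90.681, 94.903]. RSS = √0.621310 = 0.788.

nominal=92.800 wc=[90.681,94.903] rss=0.788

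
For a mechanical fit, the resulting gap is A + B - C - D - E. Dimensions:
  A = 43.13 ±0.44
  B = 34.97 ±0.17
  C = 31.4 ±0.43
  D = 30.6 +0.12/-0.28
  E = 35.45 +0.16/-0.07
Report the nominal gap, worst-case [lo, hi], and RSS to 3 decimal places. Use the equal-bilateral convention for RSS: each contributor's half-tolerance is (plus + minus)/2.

Stack each dimension's contribution:
  +A: nom +43.130 → Σnom=43.130; wc +0.440/-0.440 → slack +0.440/-0.440; half-tol=0.440, Σhalf²=0.193600
  +B: nom +34.970 → Σnom=78.100; wc +0.170/-0.170 → slack +0.610/-0.610; half-tol=0.170, Σhalf²=0.222500
  -C: nom -31.400 → Σnom=46.700; wc +0.430/-0.430 → slack +1.040/-1.040; half-tol=0.430, Σhalf²=0.407400
  -D: nom -30.600 → Σnom=16.100; wc +0.280/-0.120 → slack +1.320/-1.160; half-tol=0.200, Σhalf²=0.447400
  -E: nom -35.450 → Σnom=-19.350; wc +0.070/-0.160 → slack +1.390/-1.320; half-tol=0.115, Σhalf²=0.460625
Nominal = -19.350. Worst-case = [-19.350 - 1.320, -19.350 + 1.390] = [-20.670, -17.960]. RSS = √0.460625 = 0.679.

nominal=-19.350 wc=[-20.670,-17.960] rss=0.679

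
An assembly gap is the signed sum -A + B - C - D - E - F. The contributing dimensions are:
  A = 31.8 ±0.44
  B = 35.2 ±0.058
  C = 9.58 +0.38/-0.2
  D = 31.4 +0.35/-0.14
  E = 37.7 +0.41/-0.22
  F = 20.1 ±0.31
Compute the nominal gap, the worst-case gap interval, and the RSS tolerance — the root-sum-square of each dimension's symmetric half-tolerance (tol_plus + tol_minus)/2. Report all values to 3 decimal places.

nominal=-95.380 wc=[-97.328,-94.012] rss=0.732

Stack each dimension's contribution:
  -A: nom -31.800 → Σnom=-31.800; wc +0.440/-0.440 → slack +0.440/-0.440; half-tol=0.440, Σhalf²=0.193600
  +B: nom +35.200 → Σnom=3.400; wc +0.058/-0.058 → slack +0.498/-0.498; half-tol=0.058, Σhalf²=0.196964
  -C: nom -9.580 → Σnom=-6.180; wc +0.200/-0.380 → slack +0.698/-0.878; half-tol=0.290, Σhalf²=0.281064
  -D: nom -31.400 → Σnom=-37.580; wc +0.140/-0.350 → slack +0.838/-1.228; half-tol=0.245, Σhalf²=0.341089
  -E: nom -37.700 → Σnom=-75.280; wc +0.220/-0.410 → slack +1.058/-1.638; half-tol=0.315, Σhalf²=0.440314
  -F: nom -20.100 → Σnom=-95.380; wc +0.310/-0.310 → slack +1.368/-1.948; half-tol=0.310, Σhalf²=0.536414
Nominal = -95.380. Worst-case = [-95.380 - 1.948, -95.380 + 1.368] = [-97.328, -94.012]. RSS = √0.536414 = 0.732.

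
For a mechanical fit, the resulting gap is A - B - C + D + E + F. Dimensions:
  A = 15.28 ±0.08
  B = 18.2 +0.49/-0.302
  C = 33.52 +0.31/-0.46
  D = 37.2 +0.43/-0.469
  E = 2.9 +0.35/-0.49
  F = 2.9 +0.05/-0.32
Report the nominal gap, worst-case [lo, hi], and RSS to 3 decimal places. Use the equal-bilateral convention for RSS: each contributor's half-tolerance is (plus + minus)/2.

nominal=6.560 wc=[4.401,8.232] rss=0.851

Stack each dimension's contribution:
  +A: nom +15.280 → Σnom=15.280; wc +0.080/-0.080 → slack +0.080/-0.080; half-tol=0.080, Σhalf²=0.006400
  -B: nom -18.200 → Σnom=-2.920; wc +0.302/-0.490 → slack +0.382/-0.570; half-tol=0.396, Σhalf²=0.163216
  -C: nom -33.520 → Σnom=-36.440; wc +0.460/-0.310 → slack +0.842/-0.880; half-tol=0.385, Σhalf²=0.311441
  +D: nom +37.200 → Σnom=0.760; wc +0.430/-0.469 → slack +1.272/-1.349; half-tol=0.450, Σhalf²=0.513491
  +E: nom +2.900 → Σnom=3.660; wc +0.350/-0.490 → slack +1.622/-1.839; half-tol=0.420, Σhalf²=0.689891
  +F: nom +2.900 → Σnom=6.560; wc +0.050/-0.320 → slack +1.672/-2.159; half-tol=0.185, Σhalf²=0.724116
Nominal = 6.560. Worst-case = [6.560 - 2.159, 6.560 + 1.672] = [4.401, 8.232]. RSS = √0.724116 = 0.851.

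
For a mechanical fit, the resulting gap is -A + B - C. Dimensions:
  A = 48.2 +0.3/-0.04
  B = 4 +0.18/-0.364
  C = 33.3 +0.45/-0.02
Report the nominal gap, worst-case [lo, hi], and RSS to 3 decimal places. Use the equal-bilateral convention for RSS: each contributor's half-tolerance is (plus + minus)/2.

nominal=-77.500 wc=[-78.614,-77.260] rss=0.398

Stack each dimension's contribution:
  -A: nom -48.200 → Σnom=-48.200; wc +0.040/-0.300 → slack +0.040/-0.300; half-tol=0.170, Σhalf²=0.028900
  +B: nom +4.000 → Σnom=-44.200; wc +0.180/-0.364 → slack +0.220/-0.664; half-tol=0.272, Σhalf²=0.102884
  -C: nom -33.300 → Σnom=-77.500; wc +0.020/-0.450 → slack +0.240/-1.114; half-tol=0.235, Σhalf²=0.158109
Nominal = -77.500. Worst-case = [-77.500 - 1.114, -77.500 + 0.240] = [-78.614, -77.260]. RSS = √0.158109 = 0.398.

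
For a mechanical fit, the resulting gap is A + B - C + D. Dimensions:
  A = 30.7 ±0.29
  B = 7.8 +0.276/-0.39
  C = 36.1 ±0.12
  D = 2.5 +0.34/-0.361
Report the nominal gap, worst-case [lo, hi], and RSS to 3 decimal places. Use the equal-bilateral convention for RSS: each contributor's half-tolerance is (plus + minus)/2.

nominal=4.900 wc=[3.739,5.926] rss=0.576

Stack each dimension's contribution:
  +A: nom +30.700 → Σnom=30.700; wc +0.290/-0.290 → slack +0.290/-0.290; half-tol=0.290, Σhalf²=0.084100
  +B: nom +7.800 → Σnom=38.500; wc +0.276/-0.390 → slack +0.566/-0.680; half-tol=0.333, Σhalf²=0.194989
  -C: nom -36.100 → Σnom=2.400; wc +0.120/-0.120 → slack +0.686/-0.800; half-tol=0.120, Σhalf²=0.209389
  +D: nom +2.500 → Σnom=4.900; wc +0.340/-0.361 → slack +1.026/-1.161; half-tol=0.351, Σhalf²=0.332239
Nominal = 4.900. Worst-case = [4.900 - 1.161, 4.900 + 1.026] = [3.739, 5.926]. RSS = √0.332239 = 0.576.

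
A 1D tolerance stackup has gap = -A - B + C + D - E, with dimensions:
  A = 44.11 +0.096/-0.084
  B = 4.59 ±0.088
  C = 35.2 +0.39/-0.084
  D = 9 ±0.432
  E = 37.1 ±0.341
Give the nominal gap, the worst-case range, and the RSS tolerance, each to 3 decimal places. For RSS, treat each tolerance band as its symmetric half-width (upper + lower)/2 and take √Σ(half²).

Stack each dimension's contribution:
  -A: nom -44.110 → Σnom=-44.110; wc +0.084/-0.096 → slack +0.084/-0.096; half-tol=0.090, Σhalf²=0.008100
  -B: nom -4.590 → Σnom=-48.700; wc +0.088/-0.088 → slack +0.172/-0.184; half-tol=0.088, Σhalf²=0.015844
  +C: nom +35.200 → Σnom=-13.500; wc +0.390/-0.084 → slack +0.562/-0.268; half-tol=0.237, Σhalf²=0.072013
  +D: nom +9.000 → Σnom=-4.500; wc +0.432/-0.432 → slack +0.994/-0.700; half-tol=0.432, Σhalf²=0.258637
  -E: nom -37.100 → Σnom=-41.600; wc +0.341/-0.341 → slack +1.335/-1.041; half-tol=0.341, Σhalf²=0.374918
Nominal = -41.600. Worst-case = [-41.600 - 1.041, -41.600 + 1.335] = [-42.641, -40.265]. RSS = √0.374918 = 0.612.

nominal=-41.600 wc=[-42.641,-40.265] rss=0.612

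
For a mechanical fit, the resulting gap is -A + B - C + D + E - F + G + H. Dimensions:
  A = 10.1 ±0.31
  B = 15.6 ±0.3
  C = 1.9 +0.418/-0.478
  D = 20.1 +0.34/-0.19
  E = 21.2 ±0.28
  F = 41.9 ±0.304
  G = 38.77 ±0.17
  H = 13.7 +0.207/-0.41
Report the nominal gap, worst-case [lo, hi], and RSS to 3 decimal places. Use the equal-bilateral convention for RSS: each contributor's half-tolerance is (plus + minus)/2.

Stack each dimension's contribution:
  -A: nom -10.100 → Σnom=-10.100; wc +0.310/-0.310 → slack +0.310/-0.310; half-tol=0.310, Σhalf²=0.096100
  +B: nom +15.600 → Σnom=5.500; wc +0.300/-0.300 → slack +0.610/-0.610; half-tol=0.300, Σhalf²=0.186100
  -C: nom -1.900 → Σnom=3.600; wc +0.478/-0.418 → slack +1.088/-1.028; half-tol=0.448, Σhalf²=0.386804
  +D: nom +20.100 → Σnom=23.700; wc +0.340/-0.190 → slack +1.428/-1.218; half-tol=0.265, Σhalf²=0.457029
  +E: nom +21.200 → Σnom=44.900; wc +0.280/-0.280 → slack +1.708/-1.498; half-tol=0.280, Σhalf²=0.535429
  -F: nom -41.900 → Σnom=3.000; wc +0.304/-0.304 → slack +2.012/-1.802; half-tol=0.304, Σhalf²=0.627845
  +G: nom +38.770 → Σnom=41.770; wc +0.170/-0.170 → slack +2.182/-1.972; half-tol=0.170, Σhalf²=0.656745
  +H: nom +13.700 → Σnom=55.470; wc +0.207/-0.410 → slack +2.389/-2.382; half-tol=0.308, Σhalf²=0.751917
Nominal = 55.470. Worst-case = [55.470 - 2.382, 55.470 + 2.389] = [53.088, 57.859]. RSS = √0.751917 = 0.867.

nominal=55.470 wc=[53.088,57.859] rss=0.867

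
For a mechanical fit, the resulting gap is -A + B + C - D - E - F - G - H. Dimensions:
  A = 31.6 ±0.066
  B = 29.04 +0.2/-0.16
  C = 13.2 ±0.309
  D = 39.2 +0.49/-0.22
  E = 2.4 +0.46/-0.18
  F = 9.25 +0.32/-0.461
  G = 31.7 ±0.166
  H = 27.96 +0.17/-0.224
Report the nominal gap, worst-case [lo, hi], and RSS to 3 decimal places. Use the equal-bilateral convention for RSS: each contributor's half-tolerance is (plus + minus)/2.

Stack each dimension's contribution:
  -A: nom -31.600 → Σnom=-31.600; wc +0.066/-0.066 → slack +0.066/-0.066; half-tol=0.066, Σhalf²=0.004356
  +B: nom +29.040 → Σnom=-2.560; wc +0.200/-0.160 → slack +0.266/-0.226; half-tol=0.180, Σhalf²=0.036756
  +C: nom +13.200 → Σnom=10.640; wc +0.309/-0.309 → slack +0.575/-0.535; half-tol=0.309, Σhalf²=0.132237
  -D: nom -39.200 → Σnom=-28.560; wc +0.220/-0.490 → slack +0.795/-1.025; half-tol=0.355, Σhalf²=0.258262
  -E: nom -2.400 → Σnom=-30.960; wc +0.180/-0.460 → slack +0.975/-1.485; half-tol=0.320, Σhalf²=0.360662
  -F: nom -9.250 → Σnom=-40.210; wc +0.461/-0.320 → slack +1.436/-1.805; half-tol=0.391, Σhalf²=0.513152
  -G: nom -31.700 → Σnom=-71.910; wc +0.166/-0.166 → slack +1.602/-1.971; half-tol=0.166, Σhalf²=0.540708
  -H: nom -27.960 → Σnom=-99.870; wc +0.224/-0.170 → slack +1.826/-2.141; half-tol=0.197, Σhalf²=0.579517
Nominal = -99.870. Worst-case = [-99.870 - 2.141, -99.870 + 1.826] = [-102.011, -98.044]. RSS = √0.579517 = 0.761.

nominal=-99.870 wc=[-102.011,-98.044] rss=0.761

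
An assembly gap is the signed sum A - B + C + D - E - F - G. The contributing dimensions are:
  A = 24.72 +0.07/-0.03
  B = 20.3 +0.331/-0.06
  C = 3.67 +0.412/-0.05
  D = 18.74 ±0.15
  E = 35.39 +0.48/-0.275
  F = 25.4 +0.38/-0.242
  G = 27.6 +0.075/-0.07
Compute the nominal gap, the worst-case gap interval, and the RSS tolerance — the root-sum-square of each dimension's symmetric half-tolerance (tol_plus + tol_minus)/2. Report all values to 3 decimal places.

nominal=-61.560 wc=[-63.056,-60.281] rss=0.601

Stack each dimension's contribution:
  +A: nom +24.720 → Σnom=24.720; wc +0.070/-0.030 → slack +0.070/-0.030; half-tol=0.050, Σhalf²=0.002500
  -B: nom -20.300 → Σnom=4.420; wc +0.060/-0.331 → slack +0.130/-0.361; half-tol=0.196, Σhalf²=0.040720
  +C: nom +3.670 → Σnom=8.090; wc +0.412/-0.050 → slack +0.542/-0.411; half-tol=0.231, Σhalf²=0.094081
  +D: nom +18.740 → Σnom=26.830; wc +0.150/-0.150 → slack +0.692/-0.561; half-tol=0.150, Σhalf²=0.116581
  -E: nom -35.390 → Σnom=-8.560; wc +0.275/-0.480 → slack +0.967/-1.041; half-tol=0.378, Σhalf²=0.259088
  -F: nom -25.400 → Σnom=-33.960; wc +0.242/-0.380 → slack +1.209/-1.421; half-tol=0.311, Σhalf²=0.355809
  -G: nom -27.600 → Σnom=-61.560; wc +0.070/-0.075 → slack +1.279/-1.496; half-tol=0.073, Σhalf²=0.361065
Nominal = -61.560. Worst-case = [-61.560 - 1.496, -61.560 + 1.279] = [-63.056, -60.281]. RSS = √0.361065 = 0.601.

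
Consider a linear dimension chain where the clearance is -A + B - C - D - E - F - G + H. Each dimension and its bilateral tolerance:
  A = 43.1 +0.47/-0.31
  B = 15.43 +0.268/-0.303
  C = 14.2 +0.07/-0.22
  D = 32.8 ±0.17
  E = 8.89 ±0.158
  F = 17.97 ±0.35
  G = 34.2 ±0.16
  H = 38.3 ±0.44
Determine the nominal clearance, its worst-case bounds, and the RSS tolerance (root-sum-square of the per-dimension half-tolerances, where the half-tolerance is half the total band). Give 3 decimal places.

Stack each dimension's contribution:
  -A: nom -43.100 → Σnom=-43.100; wc +0.310/-0.470 → slack +0.310/-0.470; half-tol=0.390, Σhalf²=0.152100
  +B: nom +15.430 → Σnom=-27.670; wc +0.268/-0.303 → slack +0.578/-0.773; half-tol=0.285, Σhalf²=0.233610
  -C: nom -14.200 → Σnom=-41.870; wc +0.220/-0.070 → slack +0.798/-0.843; half-tol=0.145, Σhalf²=0.254635
  -D: nom -32.800 → Σnom=-74.670; wc +0.170/-0.170 → slack +0.968/-1.013; half-tol=0.170, Σhalf²=0.283535
  -E: nom -8.890 → Σnom=-83.560; wc +0.158/-0.158 → slack +1.126/-1.171; half-tol=0.158, Σhalf²=0.308499
  -F: nom -17.970 → Σnom=-101.530; wc +0.350/-0.350 → slack +1.476/-1.521; half-tol=0.350, Σhalf²=0.430999
  -G: nom -34.200 → Σnom=-135.730; wc +0.160/-0.160 → slack +1.636/-1.681; half-tol=0.160, Σhalf²=0.456599
  +H: nom +38.300 → Σnom=-97.430; wc +0.440/-0.440 → slack +2.076/-2.121; half-tol=0.440, Σhalf²=0.650199
Nominal = -97.430. Worst-case = [-97.430 - 2.121, -97.430 + 2.076] = [-99.551, -95.354]. RSS = √0.650199 = 0.806.

nominal=-97.430 wc=[-99.551,-95.354] rss=0.806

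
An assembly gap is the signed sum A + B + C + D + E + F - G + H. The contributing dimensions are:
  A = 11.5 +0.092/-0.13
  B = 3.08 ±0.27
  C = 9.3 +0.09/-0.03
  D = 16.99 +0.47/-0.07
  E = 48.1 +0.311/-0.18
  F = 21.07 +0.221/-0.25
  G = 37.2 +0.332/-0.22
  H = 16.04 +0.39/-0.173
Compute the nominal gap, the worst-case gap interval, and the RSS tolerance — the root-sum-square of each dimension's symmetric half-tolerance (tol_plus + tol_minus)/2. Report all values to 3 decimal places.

Stack each dimension's contribution:
  +A: nom +11.500 → Σnom=11.500; wc +0.092/-0.130 → slack +0.092/-0.130; half-tol=0.111, Σhalf²=0.012321
  +B: nom +3.080 → Σnom=14.580; wc +0.270/-0.270 → slack +0.362/-0.400; half-tol=0.270, Σhalf²=0.085221
  +C: nom +9.300 → Σnom=23.880; wc +0.090/-0.030 → slack +0.452/-0.430; half-tol=0.060, Σhalf²=0.088821
  +D: nom +16.990 → Σnom=40.870; wc +0.470/-0.070 → slack +0.922/-0.500; half-tol=0.270, Σhalf²=0.161721
  +E: nom +48.100 → Σnom=88.970; wc +0.311/-0.180 → slack +1.233/-0.680; half-tol=0.245, Σhalf²=0.221991
  +F: nom +21.070 → Σnom=110.040; wc +0.221/-0.250 → slack +1.454/-0.930; half-tol=0.235, Σhalf²=0.277452
  -G: nom -37.200 → Σnom=72.840; wc +0.220/-0.332 → slack +1.674/-1.262; half-tol=0.276, Σhalf²=0.353628
  +H: nom +16.040 → Σnom=88.880; wc +0.390/-0.173 → slack +2.064/-1.435; half-tol=0.281, Σhalf²=0.432870
Nominal = 88.880. Worst-case = [88.880 - 1.435, 88.880 + 2.064] = [87.445, 90.944]. RSS = √0.432870 = 0.658.

nominal=88.880 wc=[87.445,90.944] rss=0.658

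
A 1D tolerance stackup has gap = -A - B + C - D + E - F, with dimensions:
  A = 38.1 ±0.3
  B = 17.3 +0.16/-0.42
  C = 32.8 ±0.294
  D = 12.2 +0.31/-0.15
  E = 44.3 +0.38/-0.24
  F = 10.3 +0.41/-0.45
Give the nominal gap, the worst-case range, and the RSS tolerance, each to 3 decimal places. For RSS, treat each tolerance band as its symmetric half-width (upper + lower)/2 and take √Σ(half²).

nominal=-0.800 wc=[-2.514,1.194] rss=0.771

Stack each dimension's contribution:
  -A: nom -38.100 → Σnom=-38.100; wc +0.300/-0.300 → slack +0.300/-0.300; half-tol=0.300, Σhalf²=0.090000
  -B: nom -17.300 → Σnom=-55.400; wc +0.420/-0.160 → slack +0.720/-0.460; half-tol=0.290, Σhalf²=0.174100
  +C: nom +32.800 → Σnom=-22.600; wc +0.294/-0.294 → slack +1.014/-0.754; half-tol=0.294, Σhalf²=0.260536
  -D: nom -12.200 → Σnom=-34.800; wc +0.150/-0.310 → slack +1.164/-1.064; half-tol=0.230, Σhalf²=0.313436
  +E: nom +44.300 → Σnom=9.500; wc +0.380/-0.240 → slack +1.544/-1.304; half-tol=0.310, Σhalf²=0.409536
  -F: nom -10.300 → Σnom=-0.800; wc +0.450/-0.410 → slack +1.994/-1.714; half-tol=0.430, Σhalf²=0.594436
Nominal = -0.800. Worst-case = [-0.800 - 1.714, -0.800 + 1.994] = [-2.514, 1.194]. RSS = √0.594436 = 0.771.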